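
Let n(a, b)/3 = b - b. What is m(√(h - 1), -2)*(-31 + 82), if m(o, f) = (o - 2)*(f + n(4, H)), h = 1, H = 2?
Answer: 204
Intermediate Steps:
n(a, b) = 0 (n(a, b) = 3*(b - b) = 3*0 = 0)
m(o, f) = f*(-2 + o) (m(o, f) = (o - 2)*(f + 0) = (-2 + o)*f = f*(-2 + o))
m(√(h - 1), -2)*(-31 + 82) = (-2*(-2 + √(1 - 1)))*(-31 + 82) = -2*(-2 + √0)*51 = -2*(-2 + 0)*51 = -2*(-2)*51 = 4*51 = 204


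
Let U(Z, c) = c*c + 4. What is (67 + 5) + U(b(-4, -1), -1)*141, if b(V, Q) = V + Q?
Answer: 777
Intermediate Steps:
b(V, Q) = Q + V
U(Z, c) = 4 + c**2 (U(Z, c) = c**2 + 4 = 4 + c**2)
(67 + 5) + U(b(-4, -1), -1)*141 = (67 + 5) + (4 + (-1)**2)*141 = 72 + (4 + 1)*141 = 72 + 5*141 = 72 + 705 = 777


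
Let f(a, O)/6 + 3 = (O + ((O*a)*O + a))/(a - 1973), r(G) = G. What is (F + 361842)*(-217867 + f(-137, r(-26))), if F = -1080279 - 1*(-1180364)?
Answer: -21210796320890/211 ≈ -1.0053e+11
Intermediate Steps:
f(a, O) = -18 + 6*(O + a + a*O**2)/(-1973 + a) (f(a, O) = -18 + 6*((O + ((O*a)*O + a))/(a - 1973)) = -18 + 6*((O + (a*O**2 + a))/(-1973 + a)) = -18 + 6*((O + (a + a*O**2))/(-1973 + a)) = -18 + 6*((O + a + a*O**2)/(-1973 + a)) = -18 + 6*(O + a + a*O**2)/(-1973 + a))
F = 100085 (F = -1080279 + 1180364 = 100085)
(F + 361842)*(-217867 + f(-137, r(-26))) = (100085 + 361842)*(-217867 + 6*(5919 - 26 - 2*(-137) - 137*(-26)**2)/(-1973 - 137)) = 461927*(-217867 + 6*(5919 - 26 + 274 - 137*676)/(-2110)) = 461927*(-217867 + 6*(-1/2110)*(5919 - 26 + 274 - 92612)) = 461927*(-217867 + 6*(-1/2110)*(-86445)) = 461927*(-217867 + 51867/211) = 461927*(-45918070/211) = -21210796320890/211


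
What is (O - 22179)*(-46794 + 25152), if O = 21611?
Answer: 12292656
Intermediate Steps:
(O - 22179)*(-46794 + 25152) = (21611 - 22179)*(-46794 + 25152) = -568*(-21642) = 12292656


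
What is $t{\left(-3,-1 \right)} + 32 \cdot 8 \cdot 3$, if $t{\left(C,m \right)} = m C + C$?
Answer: $768$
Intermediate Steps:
$t{\left(C,m \right)} = C + C m$ ($t{\left(C,m \right)} = C m + C = C + C m$)
$t{\left(-3,-1 \right)} + 32 \cdot 8 \cdot 3 = - 3 \left(1 - 1\right) + 32 \cdot 8 \cdot 3 = \left(-3\right) 0 + 32 \cdot 24 = 0 + 768 = 768$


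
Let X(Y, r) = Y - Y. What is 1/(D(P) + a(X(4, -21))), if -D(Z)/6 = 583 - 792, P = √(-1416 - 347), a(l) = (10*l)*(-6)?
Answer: 1/1254 ≈ 0.00079745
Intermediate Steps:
X(Y, r) = 0
a(l) = -60*l
P = I*√1763 (P = √(-1763) = I*√1763 ≈ 41.988*I)
D(Z) = 1254 (D(Z) = -6*(583 - 792) = -6*(-209) = 1254)
1/(D(P) + a(X(4, -21))) = 1/(1254 - 60*0) = 1/(1254 + 0) = 1/1254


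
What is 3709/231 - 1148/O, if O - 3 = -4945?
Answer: 1328219/81543 ≈ 16.289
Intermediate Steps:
O = -4942 (O = 3 - 4945 = -4942)
3709/231 - 1148/O = 3709/231 - 1148/(-4942) = 3709*(1/231) - 1148*(-1/4942) = 3709/231 + 82/353 = 1328219/81543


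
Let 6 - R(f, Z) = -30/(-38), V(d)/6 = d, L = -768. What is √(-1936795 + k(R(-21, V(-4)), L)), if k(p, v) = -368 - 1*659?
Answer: I*√1937822 ≈ 1392.1*I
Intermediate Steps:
V(d) = 6*d
R(f, Z) = 99/19 (R(f, Z) = 6 - (-30)/(-38) = 6 - (-30)*(-1)/38 = 6 - 1*15/19 = 6 - 15/19 = 99/19)
k(p, v) = -1027 (k(p, v) = -368 - 659 = -1027)
√(-1936795 + k(R(-21, V(-4)), L)) = √(-1936795 - 1027) = √(-1937822) = I*√1937822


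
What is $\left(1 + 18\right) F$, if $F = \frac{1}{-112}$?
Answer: $- \frac{19}{112} \approx -0.16964$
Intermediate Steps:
$F = - \frac{1}{112} \approx -0.0089286$
$\left(1 + 18\right) F = \left(1 + 18\right) \left(- \frac{1}{112}\right) = 19 \left(- \frac{1}{112}\right) = - \frac{19}{112}$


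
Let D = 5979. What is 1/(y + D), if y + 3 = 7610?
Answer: 1/13586 ≈ 7.3605e-5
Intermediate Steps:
y = 7607 (y = -3 + 7610 = 7607)
1/(y + D) = 1/(7607 + 5979) = 1/13586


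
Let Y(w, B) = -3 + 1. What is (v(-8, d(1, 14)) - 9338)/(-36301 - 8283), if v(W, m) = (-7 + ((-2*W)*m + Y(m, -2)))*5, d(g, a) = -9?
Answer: 10103/44584 ≈ 0.22661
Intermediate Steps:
Y(w, B) = -2
v(W, m) = -45 - 10*W*m (v(W, m) = (-7 + ((-2*W)*m - 2))*5 = (-7 + (-2*W*m - 2))*5 = (-7 + (-2 - 2*W*m))*5 = (-9 - 2*W*m)*5 = -45 - 10*W*m)
(v(-8, d(1, 14)) - 9338)/(-36301 - 8283) = ((-45 - 10*(-8)*(-9)) - 9338)/(-36301 - 8283) = ((-45 - 720) - 9338)/(-44584) = (-765 - 9338)*(-1/44584) = -10103*(-1/44584) = 10103/44584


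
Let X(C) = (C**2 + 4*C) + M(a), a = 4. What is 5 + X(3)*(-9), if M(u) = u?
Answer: -220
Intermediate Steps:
X(C) = 4 + C**2 + 4*C (X(C) = (C**2 + 4*C) + 4 = 4 + C**2 + 4*C)
5 + X(3)*(-9) = 5 + (4 + 3**2 + 4*3)*(-9) = 5 + (4 + 9 + 12)*(-9) = 5 + 25*(-9) = 5 - 225 = -220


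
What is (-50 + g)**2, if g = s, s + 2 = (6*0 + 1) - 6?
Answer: 3249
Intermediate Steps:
s = -7 (s = -2 + ((6*0 + 1) - 6) = -2 + ((0 + 1) - 6) = -2 + (1 - 6) = -2 - 5 = -7)
g = -7
(-50 + g)**2 = (-50 - 7)**2 = (-57)**2 = 3249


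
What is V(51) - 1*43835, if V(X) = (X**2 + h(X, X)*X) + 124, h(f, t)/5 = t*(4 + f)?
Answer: 674165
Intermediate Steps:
h(f, t) = 5*t*(4 + f) (h(f, t) = 5*(t*(4 + f)) = 5*t*(4 + f))
V(X) = 124 + X**2 + 5*X**2*(4 + X) (V(X) = (X**2 + (5*X*(4 + X))*X) + 124 = (X**2 + 5*X**2*(4 + X)) + 124 = 124 + X**2 + 5*X**2*(4 + X))
V(51) - 1*43835 = (124 + 5*51**3 + 21*51**2) - 1*43835 = (124 + 5*132651 + 21*2601) - 43835 = (124 + 663255 + 54621) - 43835 = 718000 - 43835 = 674165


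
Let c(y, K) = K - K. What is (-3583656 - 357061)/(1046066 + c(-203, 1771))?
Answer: -3940717/1046066 ≈ -3.7672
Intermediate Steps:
c(y, K) = 0
(-3583656 - 357061)/(1046066 + c(-203, 1771)) = (-3583656 - 357061)/(1046066 + 0) = -3940717/1046066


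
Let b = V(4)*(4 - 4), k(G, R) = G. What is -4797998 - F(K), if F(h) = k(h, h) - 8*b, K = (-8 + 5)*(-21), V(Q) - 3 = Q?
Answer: -4798061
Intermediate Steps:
V(Q) = 3 + Q
b = 0 (b = (3 + 4)*(4 - 4) = 7*0 = 0)
K = 63 (K = -3*(-21) = 63)
F(h) = h (F(h) = h - 8*0 = h + 0 = h)
-4797998 - F(K) = -4797998 - 1*63 = -4797998 - 63 = -4798061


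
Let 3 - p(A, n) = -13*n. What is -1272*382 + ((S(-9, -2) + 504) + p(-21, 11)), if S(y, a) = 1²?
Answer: -485253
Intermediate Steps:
p(A, n) = 3 + 13*n (p(A, n) = 3 - (-13)*n = 3 + 13*n)
S(y, a) = 1
-1272*382 + ((S(-9, -2) + 504) + p(-21, 11)) = -1272*382 + ((1 + 504) + (3 + 13*11)) = -485904 + (505 + (3 + 143)) = -485904 + (505 + 146) = -485904 + 651 = -485253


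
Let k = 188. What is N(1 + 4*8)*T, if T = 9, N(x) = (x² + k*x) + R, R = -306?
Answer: 62883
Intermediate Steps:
N(x) = -306 + x² + 188*x (N(x) = (x² + 188*x) - 306 = -306 + x² + 188*x)
N(1 + 4*8)*T = (-306 + (1 + 4*8)² + 188*(1 + 4*8))*9 = (-306 + (1 + 32)² + 188*(1 + 32))*9 = (-306 + 33² + 188*33)*9 = (-306 + 1089 + 6204)*9 = 6987*9 = 62883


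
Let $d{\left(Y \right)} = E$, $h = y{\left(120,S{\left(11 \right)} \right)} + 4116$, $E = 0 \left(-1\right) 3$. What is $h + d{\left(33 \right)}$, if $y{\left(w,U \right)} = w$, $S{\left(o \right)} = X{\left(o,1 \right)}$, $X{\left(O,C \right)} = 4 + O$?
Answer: $4236$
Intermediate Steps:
$S{\left(o \right)} = 4 + o$
$E = 0$ ($E = 0 \cdot 3 = 0$)
$h = 4236$ ($h = 120 + 4116 = 4236$)
$d{\left(Y \right)} = 0$
$h + d{\left(33 \right)} = 4236 + 0 = 4236$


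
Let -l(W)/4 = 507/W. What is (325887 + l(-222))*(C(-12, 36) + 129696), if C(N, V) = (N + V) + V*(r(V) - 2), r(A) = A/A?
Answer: 1563750032388/37 ≈ 4.2264e+10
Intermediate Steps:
r(A) = 1
l(W) = -2028/W
C(N, V) = N (C(N, V) = (N + V) + V*(1 - 2) = (N + V) + V*(-1) = (N + V) - V = N)
(325887 + l(-222))*(C(-12, 36) + 129696) = (325887 - 2028/(-222))*(-12 + 129696) = (325887 - 2028*(-1/222))*129684 = (325887 + 338/37)*129684 = (12058157/37)*129684 = 1563750032388/37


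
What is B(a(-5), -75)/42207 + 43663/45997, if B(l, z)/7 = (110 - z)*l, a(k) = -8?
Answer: 1366355321/1941395379 ≈ 0.70380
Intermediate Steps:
B(l, z) = 7*l*(110 - z) (B(l, z) = 7*((110 - z)*l) = 7*(l*(110 - z)) = 7*l*(110 - z))
B(a(-5), -75)/42207 + 43663/45997 = (7*(-8)*(110 - 1*(-75)))/42207 + 43663/45997 = (7*(-8)*(110 + 75))*(1/42207) + 43663*(1/45997) = (7*(-8)*185)*(1/42207) + 43663/45997 = -10360*1/42207 + 43663/45997 = -10360/42207 + 43663/45997 = 1366355321/1941395379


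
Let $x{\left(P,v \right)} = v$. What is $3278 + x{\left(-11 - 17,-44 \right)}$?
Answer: $3234$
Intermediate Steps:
$3278 + x{\left(-11 - 17,-44 \right)} = 3278 - 44 = 3234$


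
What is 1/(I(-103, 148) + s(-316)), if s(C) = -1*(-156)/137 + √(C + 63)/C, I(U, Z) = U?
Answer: -190908195760/19446164396957 + 5931004*I*√253/19446164396957 ≈ -0.0098173 + 4.8513e-6*I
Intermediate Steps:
s(C) = 156/137 + √(63 + C)/C (s(C) = 156*(1/137) + √(63 + C)/C = 156/137 + √(63 + C)/C)
1/(I(-103, 148) + s(-316)) = 1/(-103 + (156/137 + √(63 - 316)/(-316))) = 1/(-103 + (156/137 - I*√253/316)) = 1/(-13955/137 - I*√253/316)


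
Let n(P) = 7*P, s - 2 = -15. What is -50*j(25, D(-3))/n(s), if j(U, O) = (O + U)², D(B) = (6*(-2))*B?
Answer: 186050/91 ≈ 2044.5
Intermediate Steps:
s = -13 (s = 2 - 15 = -13)
D(B) = -12*B
-50*j(25, D(-3))/n(s) = -50*(-12*(-3) + 25)²/(7*(-13)) = -50*(36 + 25)²/(-91) = -50*61²*(-1)/91 = -186050*(-1)/91 = -50*(-3721/91) = 186050/91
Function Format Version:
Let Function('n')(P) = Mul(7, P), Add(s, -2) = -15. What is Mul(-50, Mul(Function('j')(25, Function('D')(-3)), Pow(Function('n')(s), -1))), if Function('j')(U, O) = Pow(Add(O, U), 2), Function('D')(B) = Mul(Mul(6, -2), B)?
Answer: Rational(186050, 91) ≈ 2044.5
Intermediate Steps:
s = -13 (s = Add(2, -15) = -13)
Function('D')(B) = Mul(-12, B)
Mul(-50, Mul(Function('j')(25, Function('D')(-3)), Pow(Function('n')(s), -1))) = Mul(-50, Mul(Pow(Add(Mul(-12, -3), 25), 2), Pow(Mul(7, -13), -1))) = Mul(-50, Mul(Pow(Add(36, 25), 2), Pow(-91, -1))) = Mul(-50, Mul(Pow(61, 2), Rational(-1, 91))) = Mul(-50, Mul(3721, Rational(-1, 91))) = Mul(-50, Rational(-3721, 91)) = Rational(186050, 91)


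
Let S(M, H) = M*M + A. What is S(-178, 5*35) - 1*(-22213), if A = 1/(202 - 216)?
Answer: 754557/14 ≈ 53897.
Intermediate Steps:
A = -1/14 (A = 1/(-14) = -1/14 ≈ -0.071429)
S(M, H) = -1/14 + M² (S(M, H) = M*M - 1/14 = M² - 1/14 = -1/14 + M²)
S(-178, 5*35) - 1*(-22213) = (-1/14 + (-178)²) - 1*(-22213) = (-1/14 + 31684) + 22213 = 443575/14 + 22213 = 754557/14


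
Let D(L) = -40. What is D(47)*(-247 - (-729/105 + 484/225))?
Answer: 3051824/315 ≈ 9688.3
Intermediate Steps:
D(47)*(-247 - (-729/105 + 484/225)) = -40*(-247 - (-729/105 + 484/225)) = -40*(-247 - (-729*1/105 + 484*(1/225))) = -40*(-247 - (-243/35 + 484/225)) = -40*(-247 - 1*(-7547/1575)) = -40*(-247 + 7547/1575) = -40*(-381478/1575) = 3051824/315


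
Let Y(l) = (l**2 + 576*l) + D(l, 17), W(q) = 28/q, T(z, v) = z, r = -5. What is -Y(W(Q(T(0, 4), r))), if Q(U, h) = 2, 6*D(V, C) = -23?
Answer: -49537/6 ≈ -8256.2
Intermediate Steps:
D(V, C) = -23/6 (D(V, C) = (1/6)*(-23) = -23/6)
Y(l) = -23/6 + l**2 + 576*l (Y(l) = (l**2 + 576*l) - 23/6 = -23/6 + l**2 + 576*l)
-Y(W(Q(T(0, 4), r))) = -(-23/6 + (28/2)**2 + 576*(28/2)) = -(-23/6 + (28*(1/2))**2 + 576*(28*(1/2))) = -(-23/6 + 14**2 + 576*14) = -(-23/6 + 196 + 8064) = -1*49537/6 = -49537/6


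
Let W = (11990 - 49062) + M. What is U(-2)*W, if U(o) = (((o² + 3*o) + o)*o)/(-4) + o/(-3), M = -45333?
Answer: 329620/3 ≈ 1.0987e+5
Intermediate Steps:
W = -82405 (W = (11990 - 49062) - 45333 = -37072 - 45333 = -82405)
U(o) = -o/3 - o*(o² + 4*o)/4 (U(o) = ((o² + 4*o)*o)*(-¼) + o*(-⅓) = (o*(o² + 4*o))*(-¼) - o/3 = -o*(o² + 4*o)/4 - o/3 = -o/3 - o*(o² + 4*o)/4)
U(-2)*W = -1*(-2)*(⅓ - 2 + (¼)*(-2)²)*(-82405) = -1*(-2)*(⅓ - 2 + (¼)*4)*(-82405) = -1*(-2)*(⅓ - 2 + 1)*(-82405) = -1*(-2)*(-⅔)*(-82405) = -4/3*(-82405) = 329620/3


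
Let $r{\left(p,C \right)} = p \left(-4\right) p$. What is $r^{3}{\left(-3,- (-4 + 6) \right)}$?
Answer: $-46656$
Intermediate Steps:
$r{\left(p,C \right)} = - 4 p^{2}$ ($r{\left(p,C \right)} = - 4 p p = - 4 p^{2}$)
$r^{3}{\left(-3,- (-4 + 6) \right)} = \left(- 4 \left(-3\right)^{2}\right)^{3} = \left(\left(-4\right) 9\right)^{3} = \left(-36\right)^{3} = -46656$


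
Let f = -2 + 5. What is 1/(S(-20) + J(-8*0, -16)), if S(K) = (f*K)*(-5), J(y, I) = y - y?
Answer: 1/300 ≈ 0.0033333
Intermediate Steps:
f = 3
J(y, I) = 0
S(K) = -15*K (S(K) = (3*K)*(-5) = -15*K)
1/(S(-20) + J(-8*0, -16)) = 1/(-15*(-20) + 0) = 1/(300 + 0) = 1/300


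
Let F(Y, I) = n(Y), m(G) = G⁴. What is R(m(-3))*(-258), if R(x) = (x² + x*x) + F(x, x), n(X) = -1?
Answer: -3385218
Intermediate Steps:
F(Y, I) = -1
R(x) = -1 + 2*x² (R(x) = (x² + x*x) - 1 = (x² + x²) - 1 = 2*x² - 1 = -1 + 2*x²)
R(m(-3))*(-258) = (-1 + 2*((-3)⁴)²)*(-258) = (-1 + 2*81²)*(-258) = (-1 + 2*6561)*(-258) = (-1 + 13122)*(-258) = 13121*(-258) = -3385218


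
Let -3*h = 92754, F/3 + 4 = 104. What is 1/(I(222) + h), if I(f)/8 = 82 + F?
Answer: -1/27862 ≈ -3.5891e-5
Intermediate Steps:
F = 300 (F = -12 + 3*104 = -12 + 312 = 300)
I(f) = 3056 (I(f) = 8*(82 + 300) = 8*382 = 3056)
h = -30918 (h = -⅓*92754 = -30918)
1/(I(222) + h) = 1/(3056 - 30918) = 1/(-27862) = -1/27862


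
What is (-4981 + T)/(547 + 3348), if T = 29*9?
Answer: -944/779 ≈ -1.2118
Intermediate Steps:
T = 261
(-4981 + T)/(547 + 3348) = (-4981 + 261)/(547 + 3348) = -4720/3895 = -4720*1/3895 = -944/779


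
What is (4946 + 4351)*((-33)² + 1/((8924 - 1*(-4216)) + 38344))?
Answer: 521246317869/51484 ≈ 1.0124e+7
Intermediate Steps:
(4946 + 4351)*((-33)² + 1/((8924 - 1*(-4216)) + 38344)) = 9297*(1089 + 1/((8924 + 4216) + 38344)) = 9297*(1089 + 1/(13140 + 38344)) = 9297*(1089 + 1/51484) = 9297*(56066077/51484) = 521246317869/51484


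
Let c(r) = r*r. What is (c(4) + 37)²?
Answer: 2809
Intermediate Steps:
c(r) = r²
(c(4) + 37)² = (4² + 37)² = (16 + 37)² = 53² = 2809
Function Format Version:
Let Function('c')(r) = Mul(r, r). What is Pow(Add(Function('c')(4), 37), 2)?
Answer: 2809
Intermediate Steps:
Function('c')(r) = Pow(r, 2)
Pow(Add(Function('c')(4), 37), 2) = Pow(Add(Pow(4, 2), 37), 2) = Pow(Add(16, 37), 2) = Pow(53, 2) = 2809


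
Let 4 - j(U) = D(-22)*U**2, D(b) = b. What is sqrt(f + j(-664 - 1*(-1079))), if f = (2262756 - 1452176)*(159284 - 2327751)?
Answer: I*sqrt(1757712191906) ≈ 1.3258e+6*I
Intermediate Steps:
f = -1757715980860 (f = 810580*(-2168467) = -1757715980860)
j(U) = 4 + 22*U**2 (j(U) = 4 - (-22)*U**2 = 4 + 22*U**2)
sqrt(f + j(-664 - 1*(-1079))) = sqrt(-1757715980860 + (4 + 22*(-664 - 1*(-1079))**2)) = sqrt(-1757715980860 + (4 + 22*(-664 + 1079)**2)) = sqrt(-1757715980860 + (4 + 22*415**2)) = sqrt(-1757715980860 + (4 + 22*172225)) = sqrt(-1757715980860 + (4 + 3788950)) = sqrt(-1757715980860 + 3788954) = sqrt(-1757712191906) = I*sqrt(1757712191906)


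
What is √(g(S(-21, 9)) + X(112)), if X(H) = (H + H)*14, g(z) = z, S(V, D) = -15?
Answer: √3121 ≈ 55.866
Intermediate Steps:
X(H) = 28*H (X(H) = (2*H)*14 = 28*H)
√(g(S(-21, 9)) + X(112)) = √(-15 + 28*112) = √(-15 + 3136) = √3121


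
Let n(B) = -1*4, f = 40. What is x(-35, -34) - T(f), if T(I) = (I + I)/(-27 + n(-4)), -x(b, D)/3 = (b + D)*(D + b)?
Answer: -442693/31 ≈ -14280.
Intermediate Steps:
x(b, D) = -3*(D + b)**2 (x(b, D) = -3*(b + D)*(D + b) = -3*(D + b)*(D + b) = -3*(D + b)**2)
n(B) = -4
T(I) = -2*I/31 (T(I) = (I + I)/(-27 - 4) = (2*I)/(-31) = (2*I)*(-1/31) = -2*I/31)
x(-35, -34) - T(f) = -3*(-34 - 35)**2 - (-2)*40/31 = -3*(-69)**2 - 1*(-80/31) = -3*4761 + 80/31 = -14283 + 80/31 = -442693/31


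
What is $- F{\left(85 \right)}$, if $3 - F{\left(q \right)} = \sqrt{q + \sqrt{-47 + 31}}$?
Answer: $-3 + \sqrt{85 + 4 i} \approx 6.2221 + 0.21687 i$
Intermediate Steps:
$F{\left(q \right)} = 3 - \sqrt{q + 4 i}$ ($F{\left(q \right)} = 3 - \sqrt{q + \sqrt{-47 + 31}} = 3 - \sqrt{q + \sqrt{-16}} = 3 - \sqrt{q + 4 i}$)
$- F{\left(85 \right)} = - (3 - \sqrt{85 + 4 i}) = -3 + \sqrt{85 + 4 i}$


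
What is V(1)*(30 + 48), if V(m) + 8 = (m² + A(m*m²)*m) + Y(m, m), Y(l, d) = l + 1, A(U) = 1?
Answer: -312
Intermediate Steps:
Y(l, d) = 1 + l
V(m) = -7 + m² + 2*m (V(m) = -8 + ((m² + 1*m) + (1 + m)) = -8 + ((m² + m) + (1 + m)) = -8 + ((m + m²) + (1 + m)) = -8 + (1 + m² + 2*m) = -7 + m² + 2*m)
V(1)*(30 + 48) = (-7 + 1² + 2*1)*(30 + 48) = (-7 + 1 + 2)*78 = -4*78 = -312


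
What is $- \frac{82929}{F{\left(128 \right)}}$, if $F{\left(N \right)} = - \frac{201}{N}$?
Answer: $\frac{3538304}{67} \approx 52811.0$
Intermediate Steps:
$- \frac{82929}{F{\left(128 \right)}} = - \frac{82929}{\left(-201\right) \frac{1}{128}} = - \frac{82929}{- \frac{201}{128}} = \left(-82929\right) \left(- \frac{128}{201}\right) = \frac{3538304}{67}$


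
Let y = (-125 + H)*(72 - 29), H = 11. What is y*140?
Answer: -686280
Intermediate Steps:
y = -4902 (y = (-125 + 11)*(72 - 29) = -114*43 = -4902)
y*140 = -4902*140 = -686280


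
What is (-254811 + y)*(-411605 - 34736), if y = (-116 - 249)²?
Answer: 54268816826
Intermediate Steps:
y = 133225 (y = (-365)² = 133225)
(-254811 + y)*(-411605 - 34736) = (-254811 + 133225)*(-411605 - 34736) = -121586*(-446341) = 54268816826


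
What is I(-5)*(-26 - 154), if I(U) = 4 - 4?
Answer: 0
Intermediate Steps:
I(U) = 0
I(-5)*(-26 - 154) = 0*(-26 - 154) = 0*(-180) = 0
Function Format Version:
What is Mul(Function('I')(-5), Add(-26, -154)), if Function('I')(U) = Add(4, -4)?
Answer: 0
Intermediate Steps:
Function('I')(U) = 0
Mul(Function('I')(-5), Add(-26, -154)) = Mul(0, Add(-26, -154)) = Mul(0, -180) = 0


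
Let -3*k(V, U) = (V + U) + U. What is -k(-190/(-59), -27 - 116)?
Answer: -16684/177 ≈ -94.260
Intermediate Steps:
k(V, U) = -2*U/3 - V/3 (k(V, U) = -((V + U) + U)/3 = -((U + V) + U)/3 = -(V + 2*U)/3 = -2*U/3 - V/3)
-k(-190/(-59), -27 - 116) = -(-2*(-27 - 116)/3 - (-190)/(3*(-59))) = -(-2/3*(-143) - (-190)*(-1)/(3*59)) = -(286/3 - 1/3*190/59) = -(286/3 - 190/177) = -1*16684/177 = -16684/177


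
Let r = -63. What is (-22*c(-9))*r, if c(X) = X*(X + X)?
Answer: 224532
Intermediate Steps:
c(X) = 2*X**2 (c(X) = X*(2*X) = 2*X**2)
(-22*c(-9))*r = -44*(-9)**2*(-63) = -44*81*(-63) = -22*162*(-63) = -3564*(-63) = 224532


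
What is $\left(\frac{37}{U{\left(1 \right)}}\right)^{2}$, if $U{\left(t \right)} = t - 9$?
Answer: $\frac{1369}{64} \approx 21.391$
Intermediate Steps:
$U{\left(t \right)} = -9 + t$ ($U{\left(t \right)} = t - 9 = -9 + t$)
$\left(\frac{37}{U{\left(1 \right)}}\right)^{2} = \left(\frac{37}{-9 + 1}\right)^{2} = \left(\frac{37}{-8}\right)^{2} = \left(37 \left(- \frac{1}{8}\right)\right)^{2} = \left(- \frac{37}{8}\right)^{2} = \frac{1369}{64}$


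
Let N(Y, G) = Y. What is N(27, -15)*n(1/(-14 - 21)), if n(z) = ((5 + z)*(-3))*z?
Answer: 14094/1225 ≈ 11.505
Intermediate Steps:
n(z) = z*(-15 - 3*z) (n(z) = (-15 - 3*z)*z = z*(-15 - 3*z))
N(27, -15)*n(1/(-14 - 21)) = 27*(-3*(5 + 1/(-14 - 21))/(-14 - 21)) = 27*(-3*(5 + 1/(-35))/(-35)) = 27*(-3*(-1/35)*(5 - 1/35)) = 27*(-3*(-1/35)*174/35) = 27*(522/1225) = 14094/1225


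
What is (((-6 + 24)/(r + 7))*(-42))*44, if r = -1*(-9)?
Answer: -2079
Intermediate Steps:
r = 9
(((-6 + 24)/(r + 7))*(-42))*44 = (((-6 + 24)/(9 + 7))*(-42))*44 = ((18/16)*(-42))*44 = ((18*(1/16))*(-42))*44 = ((9/8)*(-42))*44 = -189/4*44 = -2079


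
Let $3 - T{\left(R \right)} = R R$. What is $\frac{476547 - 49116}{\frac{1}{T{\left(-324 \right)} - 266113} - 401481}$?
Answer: $- \frac{158613660066}{148983978367} \approx -1.0646$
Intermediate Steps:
$T{\left(R \right)} = 3 - R^{2}$ ($T{\left(R \right)} = 3 - R R = 3 - R^{2}$)
$\frac{476547 - 49116}{\frac{1}{T{\left(-324 \right)} - 266113} - 401481} = \frac{476547 - 49116}{\frac{1}{\left(3 - \left(-324\right)^{2}\right) - 266113} - 401481} = \frac{427431}{\frac{1}{\left(3 - 104976\right) - 266113} - 401481} = \frac{427431}{\frac{1}{-104973 - 266113} - 401481} = \frac{427431}{\frac{1}{-371086} - 401481} = \frac{427431}{- \frac{1}{371086} - 401481} = \frac{427431}{- \frac{148983978367}{371086}} = 427431 \left(- \frac{371086}{148983978367}\right) = - \frac{158613660066}{148983978367}$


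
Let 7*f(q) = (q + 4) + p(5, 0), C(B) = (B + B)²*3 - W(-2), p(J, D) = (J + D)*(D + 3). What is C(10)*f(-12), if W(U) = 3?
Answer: 1197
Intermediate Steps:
p(J, D) = (3 + D)*(D + J) (p(J, D) = (D + J)*(3 + D) = (3 + D)*(D + J))
C(B) = -3 + 12*B² (C(B) = (B + B)²*3 - 1*3 = (2*B)²*3 - 3 = (4*B²)*3 - 3 = 12*B² - 3 = -3 + 12*B²)
f(q) = 19/7 + q/7 (f(q) = ((q + 4) + (0² + 3*0 + 3*5 + 0*5))/7 = ((4 + q) + (0 + 0 + 15 + 0))/7 = ((4 + q) + 15)/7 = (19 + q)/7 = 19/7 + q/7)
C(10)*f(-12) = (-3 + 12*10²)*(19/7 + (⅐)*(-12)) = (-3 + 12*100)*(19/7 - 12/7) = (-3 + 1200)*1 = 1197*1 = 1197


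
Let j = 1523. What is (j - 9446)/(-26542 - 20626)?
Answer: 7923/47168 ≈ 0.16797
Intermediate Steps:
(j - 9446)/(-26542 - 20626) = (1523 - 9446)/(-26542 - 20626) = -7923/(-47168) = -7923*(-1/47168) = 7923/47168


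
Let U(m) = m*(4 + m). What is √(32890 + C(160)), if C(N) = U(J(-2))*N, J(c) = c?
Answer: 5*√1290 ≈ 179.58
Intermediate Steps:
C(N) = -4*N (C(N) = (-2*(4 - 2))*N = (-2*2)*N = -4*N)
√(32890 + C(160)) = √(32890 - 4*160) = √(32890 - 640) = √32250 = 5*√1290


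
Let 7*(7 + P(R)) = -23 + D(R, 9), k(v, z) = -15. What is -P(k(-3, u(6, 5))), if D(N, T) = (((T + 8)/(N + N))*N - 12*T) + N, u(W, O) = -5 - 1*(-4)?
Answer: 373/14 ≈ 26.643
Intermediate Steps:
u(W, O) = -1 (u(W, O) = -5 + 4 = -1)
D(N, T) = 4 + N - 23*T/2 (D(N, T) = (((8 + T)/((2*N)))*N - 12*T) + N = (((8 + T)*(1/(2*N)))*N - 12*T) + N = (((8 + T)/(2*N))*N - 12*T) + N = ((4 + T/2) - 12*T) + N = (4 - 23*T/2) + N = 4 + N - 23*T/2)
P(R) = -49/2 + R/7 (P(R) = -7 + (-23 + (4 + R - 23/2*9))/7 = -7 + (-23 + (4 + R - 207/2))/7 = -7 + (-23 + (-199/2 + R))/7 = -7 + (-245/2 + R)/7 = -7 + (-35/2 + R/7) = -49/2 + R/7)
-P(k(-3, u(6, 5))) = -(-49/2 + (⅐)*(-15)) = -(-49/2 - 15/7) = -1*(-373/14) = 373/14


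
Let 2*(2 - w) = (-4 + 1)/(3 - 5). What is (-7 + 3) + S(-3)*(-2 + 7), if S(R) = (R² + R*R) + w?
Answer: 369/4 ≈ 92.250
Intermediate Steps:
w = 5/4 (w = 2 - (-4 + 1)/(2*(3 - 5)) = 2 - (-3)/(2*(-2)) = 2 - (-3)*(-1)/(2*2) = 2 - ½*3/2 = 2 - ¾ = 5/4 ≈ 1.2500)
S(R) = 5/4 + 2*R² (S(R) = (R² + R*R) + 5/4 = (R² + R²) + 5/4 = 2*R² + 5/4 = 5/4 + 2*R²)
(-7 + 3) + S(-3)*(-2 + 7) = (-7 + 3) + (5/4 + 2*(-3)²)*(-2 + 7) = -4 + (5/4 + 2*9)*5 = -4 + (5/4 + 18)*5 = -4 + (77/4)*5 = -4 + 385/4 = 369/4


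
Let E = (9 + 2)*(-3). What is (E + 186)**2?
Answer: 23409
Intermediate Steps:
E = -33 (E = 11*(-3) = -33)
(E + 186)**2 = (-33 + 186)**2 = 153**2 = 23409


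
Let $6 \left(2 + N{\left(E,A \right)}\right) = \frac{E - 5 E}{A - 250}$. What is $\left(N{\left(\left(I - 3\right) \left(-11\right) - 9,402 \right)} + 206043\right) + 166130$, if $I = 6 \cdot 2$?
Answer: $\frac{7071258}{19} \approx 3.7217 \cdot 10^{5}$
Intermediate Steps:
$I = 12$
$N{\left(E,A \right)} = -2 - \frac{2 E}{3 \left(-250 + A\right)}$ ($N{\left(E,A \right)} = -2 + \frac{\left(E - 5 E\right) \frac{1}{A - 250}}{6} = -2 + \frac{- 4 E \frac{1}{-250 + A}}{6} = -2 + \frac{\left(-4\right) E \frac{1}{-250 + A}}{6} = -2 - \frac{2 E}{3 \left(-250 + A\right)}$)
$\left(N{\left(\left(I - 3\right) \left(-11\right) - 9,402 \right)} + 206043\right) + 166130 = \left(\frac{2 \left(750 - \left(\left(12 - 3\right) \left(-11\right) - 9\right) - 1206\right)}{3 \left(-250 + 402\right)} + 206043\right) + 166130 = \left(\frac{2 \left(750 - \left(\left(12 - 3\right) \left(-11\right) - 9\right) - 1206\right)}{3 \cdot 152} + 206043\right) + 166130 = \left(\frac{2}{3} \cdot \frac{1}{152} \left(750 - \left(9 \left(-11\right) - 9\right) - 1206\right) + 206043\right) + 166130 = \left(\frac{2}{3} \cdot \frac{1}{152} \left(750 - \left(-99 - 9\right) - 1206\right) + 206043\right) + 166130 = \left(\frac{2}{3} \cdot \frac{1}{152} \left(750 - -108 - 1206\right) + 206043\right) + 166130 = \left(\frac{2}{3} \cdot \frac{1}{152} \left(750 + 108 - 1206\right) + 206043\right) + 166130 = \left(\frac{2}{3} \cdot \frac{1}{152} \left(-348\right) + 206043\right) + 166130 = \left(- \frac{29}{19} + 206043\right) + 166130 = \frac{3914788}{19} + 166130 = \frac{7071258}{19}$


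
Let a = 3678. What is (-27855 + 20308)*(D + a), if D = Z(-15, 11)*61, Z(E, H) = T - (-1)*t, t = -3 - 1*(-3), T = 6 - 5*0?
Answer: -30520068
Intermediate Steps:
T = 6 (T = 6 + 0 = 6)
t = 0 (t = -3 + 3 = 0)
Z(E, H) = 6 (Z(E, H) = 6 - (-1)*0 = 6 - 1*0 = 6 + 0 = 6)
D = 366 (D = 6*61 = 366)
(-27855 + 20308)*(D + a) = (-27855 + 20308)*(366 + 3678) = -7547*4044 = -30520068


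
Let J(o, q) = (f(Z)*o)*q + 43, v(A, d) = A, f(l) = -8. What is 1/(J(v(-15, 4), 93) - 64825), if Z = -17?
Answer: -1/53622 ≈ -1.8649e-5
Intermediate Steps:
J(o, q) = 43 - 8*o*q (J(o, q) = (-8*o)*q + 43 = -8*o*q + 43 = 43 - 8*o*q)
1/(J(v(-15, 4), 93) - 64825) = 1/((43 - 8*(-15)*93) - 64825) = 1/((43 + 11160) - 64825) = 1/(11203 - 64825) = 1/(-53622) = -1/53622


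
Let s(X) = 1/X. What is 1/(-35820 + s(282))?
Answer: -282/10101239 ≈ -2.7917e-5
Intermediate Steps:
1/(-35820 + s(282)) = 1/(-35820 + 1/282) = 1/(-10101239/282) = -282/10101239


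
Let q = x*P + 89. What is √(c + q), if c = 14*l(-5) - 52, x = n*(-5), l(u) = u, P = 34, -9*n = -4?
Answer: I*√977/3 ≈ 10.419*I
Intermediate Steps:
n = 4/9 (n = -⅑*(-4) = 4/9 ≈ 0.44444)
x = -20/9 (x = (4/9)*(-5) = -20/9 ≈ -2.2222)
q = 121/9 (q = -20/9*34 + 89 = -680/9 + 89 = 121/9 ≈ 13.444)
c = -122 (c = 14*(-5) - 52 = -70 - 52 = -122)
√(c + q) = √(-122 + 121/9) = √(-977/9) = I*√977/3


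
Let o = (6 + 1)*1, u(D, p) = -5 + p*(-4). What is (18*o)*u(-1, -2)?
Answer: 378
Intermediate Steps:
u(D, p) = -5 - 4*p
o = 7 (o = 7*1 = 7)
(18*o)*u(-1, -2) = (18*7)*(-5 - 4*(-2)) = 126*(-5 + 8) = 126*3 = 378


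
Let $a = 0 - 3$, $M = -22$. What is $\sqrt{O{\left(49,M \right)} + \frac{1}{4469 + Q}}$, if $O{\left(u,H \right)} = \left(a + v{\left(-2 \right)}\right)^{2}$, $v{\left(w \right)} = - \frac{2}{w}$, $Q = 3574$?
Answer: $\frac{\sqrt{258767439}}{8043} \approx 2.0$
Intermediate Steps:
$a = -3$ ($a = 0 - 3 = -3$)
$O{\left(u,H \right)} = 4$ ($O{\left(u,H \right)} = \left(-3 - \frac{2}{-2}\right)^{2} = \left(-3 - -1\right)^{2} = \left(-3 + 1\right)^{2} = \left(-2\right)^{2} = 4$)
$\sqrt{O{\left(49,M \right)} + \frac{1}{4469 + Q}} = \sqrt{4 + \frac{1}{4469 + 3574}} = \sqrt{4 + \frac{1}{8043}} = \sqrt{\frac{32173}{8043}} = \frac{\sqrt{258767439}}{8043}$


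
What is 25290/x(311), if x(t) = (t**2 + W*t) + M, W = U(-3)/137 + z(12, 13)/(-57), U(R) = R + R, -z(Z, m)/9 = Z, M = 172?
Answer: 65829870/253710877 ≈ 0.25947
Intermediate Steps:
z(Z, m) = -9*Z
U(R) = 2*R
W = 4818/2603 (W = (2*(-3))/137 - 9*12/(-57) = -6*1/137 - 108*(-1/57) = -6/137 + 36/19 = 4818/2603 ≈ 1.8509)
x(t) = 172 + t**2 + 4818*t/2603 (x(t) = (t**2 + 4818*t/2603) + 172 = 172 + t**2 + 4818*t/2603)
25290/x(311) = 25290/(172 + 311**2 + (4818/2603)*311) = 25290/(172 + 96721 + 1498398/2603) = 25290/(253710877/2603) = 25290*(2603/253710877) = 65829870/253710877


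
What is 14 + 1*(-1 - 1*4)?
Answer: 9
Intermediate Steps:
14 + 1*(-1 - 1*4) = 14 + 1*(-1 - 4) = 14 + 1*(-5) = 14 - 5 = 9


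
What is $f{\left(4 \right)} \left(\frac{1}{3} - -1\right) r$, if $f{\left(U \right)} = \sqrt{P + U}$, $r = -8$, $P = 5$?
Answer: $-32$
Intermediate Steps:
$f{\left(U \right)} = \sqrt{5 + U}$
$f{\left(4 \right)} \left(\frac{1}{3} - -1\right) r = \sqrt{5 + 4} \left(\frac{1}{3} - -1\right) \left(-8\right) = \sqrt{9} \left(\frac{1}{3} + 1\right) \left(-8\right) = 3 \cdot \frac{4}{3} \left(-8\right) = 4 \left(-8\right) = -32$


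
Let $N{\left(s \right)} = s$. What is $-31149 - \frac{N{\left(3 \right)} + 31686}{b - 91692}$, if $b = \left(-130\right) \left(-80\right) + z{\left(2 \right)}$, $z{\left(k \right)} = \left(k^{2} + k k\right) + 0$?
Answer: $- \frac{361697661}{11612} \approx -31149.0$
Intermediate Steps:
$z{\left(k \right)} = 2 k^{2}$ ($z{\left(k \right)} = \left(k^{2} + k^{2}\right) + 0 = 2 k^{2} + 0 = 2 k^{2}$)
$b = 10408$ ($b = \left(-130\right) \left(-80\right) + 2 \cdot 2^{2} = 10400 + 2 \cdot 4 = 10400 + 8 = 10408$)
$-31149 - \frac{N{\left(3 \right)} + 31686}{b - 91692} = -31149 - \frac{3 + 31686}{10408 - 91692} = -31149 - \frac{31689}{-81284} = -31149 - 31689 \left(- \frac{1}{81284}\right) = -31149 - - \frac{4527}{11612} = -31149 + \frac{4527}{11612} = - \frac{361697661}{11612}$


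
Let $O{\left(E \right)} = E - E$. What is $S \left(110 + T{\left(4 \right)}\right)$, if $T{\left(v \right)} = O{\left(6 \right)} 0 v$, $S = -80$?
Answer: $-8800$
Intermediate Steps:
$O{\left(E \right)} = 0$
$T{\left(v \right)} = 0$ ($T{\left(v \right)} = 0 \cdot 0 v = 0 v = 0$)
$S \left(110 + T{\left(4 \right)}\right) = - 80 \left(110 + 0\right) = \left(-80\right) 110 = -8800$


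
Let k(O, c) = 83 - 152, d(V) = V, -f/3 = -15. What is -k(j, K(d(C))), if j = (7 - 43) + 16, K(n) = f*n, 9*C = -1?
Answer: 69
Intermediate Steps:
C = -⅑ (C = (⅑)*(-1) = -⅑ ≈ -0.11111)
f = 45 (f = -3*(-15) = 45)
K(n) = 45*n
j = -20 (j = -36 + 16 = -20)
k(O, c) = -69
-k(j, K(d(C))) = -1*(-69) = 69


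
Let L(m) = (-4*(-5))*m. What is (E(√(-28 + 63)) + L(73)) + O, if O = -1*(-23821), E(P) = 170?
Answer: 25451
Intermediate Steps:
L(m) = 20*m
O = 23821
(E(√(-28 + 63)) + L(73)) + O = (170 + 20*73) + 23821 = (170 + 1460) + 23821 = 1630 + 23821 = 25451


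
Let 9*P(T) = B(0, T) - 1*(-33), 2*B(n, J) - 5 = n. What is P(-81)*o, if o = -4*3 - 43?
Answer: -3905/18 ≈ -216.94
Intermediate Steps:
B(n, J) = 5/2 + n/2
P(T) = 71/18 (P(T) = ((5/2 + (½)*0) - 1*(-33))/9 = ((5/2 + 0) + 33)/9 = (5/2 + 33)/9 = (⅑)*(71/2) = 71/18)
o = -55 (o = -12 - 43 = -55)
P(-81)*o = (71/18)*(-55) = -3905/18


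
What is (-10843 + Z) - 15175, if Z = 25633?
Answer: -385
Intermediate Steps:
(-10843 + Z) - 15175 = (-10843 + 25633) - 15175 = 14790 - 15175 = -385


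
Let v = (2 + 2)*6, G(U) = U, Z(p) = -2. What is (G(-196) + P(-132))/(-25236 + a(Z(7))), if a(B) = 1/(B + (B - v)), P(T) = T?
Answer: 9184/706609 ≈ 0.012997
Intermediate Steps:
v = 24 (v = 4*6 = 24)
a(B) = 1/(-24 + 2*B) (a(B) = 1/(B + (B - 1*24)) = 1/(B + (B - 24)) = 1/(B + (-24 + B)) = 1/(-24 + 2*B))
(G(-196) + P(-132))/(-25236 + a(Z(7))) = (-196 - 132)/(-25236 + 1/(2*(-12 - 2))) = -328/(-25236 + (½)/(-14)) = -328/(-25236 + (½)*(-1/14)) = -328/(-25236 - 1/28) = -328/(-706609/28) = -328*(-28/706609) = 9184/706609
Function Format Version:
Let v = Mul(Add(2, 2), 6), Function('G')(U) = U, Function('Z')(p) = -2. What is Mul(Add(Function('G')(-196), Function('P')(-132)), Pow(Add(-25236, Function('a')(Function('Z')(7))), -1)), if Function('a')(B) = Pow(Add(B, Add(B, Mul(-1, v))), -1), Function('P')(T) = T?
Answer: Rational(9184, 706609) ≈ 0.012997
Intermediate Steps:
v = 24 (v = Mul(4, 6) = 24)
Function('a')(B) = Pow(Add(-24, Mul(2, B)), -1) (Function('a')(B) = Pow(Add(B, Add(B, Mul(-1, 24))), -1) = Pow(Add(B, Add(B, -24)), -1) = Pow(Add(B, Add(-24, B)), -1) = Pow(Add(-24, Mul(2, B)), -1))
Mul(Add(Function('G')(-196), Function('P')(-132)), Pow(Add(-25236, Function('a')(Function('Z')(7))), -1)) = Mul(Add(-196, -132), Pow(Add(-25236, Mul(Rational(1, 2), Pow(Add(-12, -2), -1))), -1)) = Mul(-328, Pow(Add(-25236, Mul(Rational(1, 2), Pow(-14, -1))), -1)) = Mul(-328, Pow(Add(-25236, Mul(Rational(1, 2), Rational(-1, 14))), -1)) = Mul(-328, Pow(Add(-25236, Rational(-1, 28)), -1)) = Mul(-328, Pow(Rational(-706609, 28), -1)) = Mul(-328, Rational(-28, 706609)) = Rational(9184, 706609)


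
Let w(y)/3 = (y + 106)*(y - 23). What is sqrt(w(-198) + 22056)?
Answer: 6*sqrt(2307) ≈ 288.19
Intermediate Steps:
w(y) = 3*(-23 + y)*(106 + y) (w(y) = 3*((y + 106)*(y - 23)) = 3*((106 + y)*(-23 + y)) = 3*((-23 + y)*(106 + y)) = 3*(-23 + y)*(106 + y))
sqrt(w(-198) + 22056) = sqrt((-7314 + 3*(-198)**2 + 249*(-198)) + 22056) = sqrt((-7314 + 3*39204 - 49302) + 22056) = sqrt((-7314 + 117612 - 49302) + 22056) = sqrt(60996 + 22056) = sqrt(83052) = 6*sqrt(2307)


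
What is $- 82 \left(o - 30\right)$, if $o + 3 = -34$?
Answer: $5494$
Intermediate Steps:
$o = -37$ ($o = -3 - 34 = -37$)
$- 82 \left(o - 30\right) = - 82 \left(-37 - 30\right) = \left(-82\right) \left(-67\right) = 5494$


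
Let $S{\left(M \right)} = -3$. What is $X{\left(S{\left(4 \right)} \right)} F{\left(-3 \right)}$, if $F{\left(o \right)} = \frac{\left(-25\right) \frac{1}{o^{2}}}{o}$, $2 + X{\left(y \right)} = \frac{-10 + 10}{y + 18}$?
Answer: $- \frac{50}{27} \approx -1.8519$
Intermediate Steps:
$X{\left(y \right)} = -2$ ($X{\left(y \right)} = -2 + \frac{-10 + 10}{y + 18} = -2 + \frac{0}{18 + y} = -2 + 0 = -2$)
$F{\left(o \right)} = - \frac{25}{o^{3}}$ ($F{\left(o \right)} = \frac{\left(-25\right) \frac{1}{o^{2}}}{o} = - \frac{25}{o^{3}}$)
$X{\left(S{\left(4 \right)} \right)} F{\left(-3 \right)} = - 2 \left(- \frac{25}{-27}\right) = - 2 \left(\left(-25\right) \left(- \frac{1}{27}\right)\right) = \left(-2\right) \frac{25}{27} = - \frac{50}{27}$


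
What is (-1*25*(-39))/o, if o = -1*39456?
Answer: -325/13152 ≈ -0.024711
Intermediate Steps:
o = -39456
(-1*25*(-39))/o = (-1*25*(-39))/(-39456) = -25*(-39)*(-1/39456) = 975*(-1/39456) = -325/13152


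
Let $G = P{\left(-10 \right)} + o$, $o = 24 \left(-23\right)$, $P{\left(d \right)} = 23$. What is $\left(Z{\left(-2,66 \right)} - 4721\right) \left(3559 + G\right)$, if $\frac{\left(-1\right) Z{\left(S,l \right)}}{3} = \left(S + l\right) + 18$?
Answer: $-15050010$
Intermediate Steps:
$Z{\left(S,l \right)} = -54 - 3 S - 3 l$ ($Z{\left(S,l \right)} = - 3 \left(\left(S + l\right) + 18\right) = - 3 \left(18 + S + l\right) = -54 - 3 S - 3 l$)
$o = -552$
$G = -529$ ($G = 23 - 552 = -529$)
$\left(Z{\left(-2,66 \right)} - 4721\right) \left(3559 + G\right) = \left(\left(-54 - -6 - 198\right) - 4721\right) \left(3559 - 529\right) = \left(\left(-54 + 6 - 198\right) - 4721\right) 3030 = \left(-246 - 4721\right) 3030 = \left(-4967\right) 3030 = -15050010$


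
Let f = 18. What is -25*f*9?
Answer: -4050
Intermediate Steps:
-25*f*9 = -25*18*9 = -450*9 = -4050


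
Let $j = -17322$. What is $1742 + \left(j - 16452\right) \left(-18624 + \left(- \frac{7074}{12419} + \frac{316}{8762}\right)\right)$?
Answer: $\frac{2632604590920970}{4185203} \approx 6.2903 \cdot 10^{8}$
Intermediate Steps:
$1742 + \left(j - 16452\right) \left(-18624 + \left(- \frac{7074}{12419} + \frac{316}{8762}\right)\right) = 1742 + \left(-17322 - 16452\right) \left(-18624 + \left(- \frac{7074}{12419} + \frac{316}{8762}\right)\right) = 1742 - 33774 \left(-18624 + \left(\left(-7074\right) \frac{1}{12419} + 316 \cdot \frac{1}{8762}\right)\right) = 1742 - 33774 \left(-18624 + \left(- \frac{7074}{12419} + \frac{158}{4381}\right)\right) = 1742 - 33774 \left(-18624 - \frac{29028992}{54407639}\right) = 1742 - - \frac{2632597300297344}{4185203} = 1742 + \frac{2632597300297344}{4185203} = \frac{2632604590920970}{4185203}$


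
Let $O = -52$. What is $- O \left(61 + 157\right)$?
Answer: $11336$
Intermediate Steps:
$- O \left(61 + 157\right) = - \left(-52\right) \left(61 + 157\right) = - \left(-52\right) 218 = \left(-1\right) \left(-11336\right) = 11336$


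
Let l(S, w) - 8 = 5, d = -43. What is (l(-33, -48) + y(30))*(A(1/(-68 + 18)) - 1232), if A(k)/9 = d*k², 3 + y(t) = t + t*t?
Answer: -144778189/125 ≈ -1.1582e+6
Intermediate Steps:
l(S, w) = 13 (l(S, w) = 8 + 5 = 13)
y(t) = -3 + t + t² (y(t) = -3 + (t + t*t) = -3 + (t + t²) = -3 + t + t²)
A(k) = -387*k² (A(k) = 9*(-43*k²) = -387*k²)
(l(-33, -48) + y(30))*(A(1/(-68 + 18)) - 1232) = (13 + (-3 + 30 + 30²))*(-387/(-68 + 18)² - 1232) = (13 + (-3 + 30 + 900))*(-387*(1/(-50))² - 1232) = (13 + 927)*(-387*(-1/50)² - 1232) = 940*(-387*1/2500 - 1232) = 940*(-387/2500 - 1232) = 940*(-3080387/2500) = -144778189/125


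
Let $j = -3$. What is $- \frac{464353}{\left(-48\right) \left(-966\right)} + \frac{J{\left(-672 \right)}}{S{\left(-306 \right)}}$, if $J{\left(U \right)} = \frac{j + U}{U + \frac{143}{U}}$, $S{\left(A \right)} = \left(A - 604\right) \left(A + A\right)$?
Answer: $- \frac{46357125720211}{4628994735456} \approx -10.015$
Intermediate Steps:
$S{\left(A \right)} = 2 A \left(-604 + A\right)$ ($S{\left(A \right)} = \left(-604 + A\right) 2 A = 2 A \left(-604 + A\right)$)
$J{\left(U \right)} = \frac{-3 + U}{U + \frac{143}{U}}$
$- \frac{464353}{\left(-48\right) \left(-966\right)} + \frac{J{\left(-672 \right)}}{S{\left(-306 \right)}} = - \frac{464353}{\left(-48\right) \left(-966\right)} + \frac{\left(-672\right) \frac{1}{143 + \left(-672\right)^{2}} \left(-3 - 672\right)}{2 \left(-306\right) \left(-604 - 306\right)} = - \frac{464353}{46368} + \frac{\left(-672\right) \frac{1}{143 + 451584} \left(-675\right)}{2 \left(-306\right) \left(-910\right)} = \left(-464353\right) \frac{1}{46368} + \frac{\left(-672\right) \frac{1}{451727} \left(-675\right)}{556920} = - \frac{464353}{46368} + \left(-672\right) \frac{1}{451727} \left(-675\right) \frac{1}{556920} = - \frac{464353}{46368} + \frac{453600}{451727} \cdot \frac{1}{556920} = - \frac{464353}{46368} + \frac{180}{99831667} = - \frac{46357125720211}{4628994735456}$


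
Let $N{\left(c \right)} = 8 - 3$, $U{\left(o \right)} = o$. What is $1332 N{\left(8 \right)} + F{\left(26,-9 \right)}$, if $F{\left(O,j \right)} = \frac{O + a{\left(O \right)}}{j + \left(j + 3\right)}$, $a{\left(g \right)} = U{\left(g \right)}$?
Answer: $\frac{99848}{15} \approx 6656.5$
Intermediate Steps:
$a{\left(g \right)} = g$
$N{\left(c \right)} = 5$
$F{\left(O,j \right)} = \frac{2 O}{3 + 2 j}$ ($F{\left(O,j \right)} = \frac{O + O}{j + \left(j + 3\right)} = \frac{2 O}{j + \left(3 + j\right)} = \frac{2 O}{3 + 2 j}$)
$1332 N{\left(8 \right)} + F{\left(26,-9 \right)} = 1332 \cdot 5 + 2 \cdot 26 \frac{1}{3 + 2 \left(-9\right)} = 6660 + 2 \cdot 26 \frac{1}{3 - 18} = 6660 + 2 \cdot 26 \frac{1}{-15} = 6660 + 2 \cdot 26 \left(- \frac{1}{15}\right) = 6660 - \frac{52}{15} = \frac{99848}{15}$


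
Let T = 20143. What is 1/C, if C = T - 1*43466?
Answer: -1/23323 ≈ -4.2876e-5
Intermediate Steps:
C = -23323 (C = 20143 - 1*43466 = 20143 - 43466 = -23323)
1/C = 1/(-23323) = -1/23323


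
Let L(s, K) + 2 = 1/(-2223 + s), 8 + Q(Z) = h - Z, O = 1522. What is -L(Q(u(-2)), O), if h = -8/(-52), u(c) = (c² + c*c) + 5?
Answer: 58353/29170 ≈ 2.0004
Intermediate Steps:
u(c) = 5 + 2*c² (u(c) = (c² + c²) + 5 = 2*c² + 5 = 5 + 2*c²)
h = 2/13 (h = -8*(-1/52) = 2/13 ≈ 0.15385)
Q(Z) = -102/13 - Z (Q(Z) = -8 + (2/13 - Z) = -102/13 - Z)
L(s, K) = -2 + 1/(-2223 + s)
-L(Q(u(-2)), O) = -(4447 - 2*(-102/13 - (5 + 2*(-2)²)))/(-2223 + (-102/13 - (5 + 2*(-2)²))) = -(4447 - 2*(-102/13 - (5 + 2*4)))/(-2223 + (-102/13 - (5 + 2*4))) = -(4447 - 2*(-102/13 - (5 + 8)))/(-2223 + (-102/13 - (5 + 8))) = -(4447 - 2*(-102/13 - 1*13))/(-2223 + (-102/13 - 1*13)) = -(4447 - 2*(-102/13 - 13))/(-2223 + (-102/13 - 13)) = -(4447 - 2*(-271/13))/(-2223 - 271/13) = -(4447 + 542/13)/(-29170/13) = -(-13)*58353/(29170*13) = -1*(-58353/29170) = 58353/29170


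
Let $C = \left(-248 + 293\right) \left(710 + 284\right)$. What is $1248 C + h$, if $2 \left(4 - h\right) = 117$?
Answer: $\frac{111645971}{2} \approx 5.5823 \cdot 10^{7}$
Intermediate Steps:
$h = - \frac{109}{2}$ ($h = 4 - \frac{117}{2} = - \frac{109}{2} \approx -54.5$)
$C = 44730$ ($C = 45 \cdot 994 = 44730$)
$1248 C + h = 1248 \cdot 44730 - \frac{109}{2} = 55823040 - \frac{109}{2} = \frac{111645971}{2}$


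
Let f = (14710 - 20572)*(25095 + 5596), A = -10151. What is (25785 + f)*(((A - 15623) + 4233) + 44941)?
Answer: -4209305653800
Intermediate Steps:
f = -179910642 (f = -5862*30691 = -179910642)
(25785 + f)*(((A - 15623) + 4233) + 44941) = (25785 - 179910642)*(((-10151 - 15623) + 4233) + 44941) = -179884857*((-25774 + 4233) + 44941) = -179884857*(-21541 + 44941) = -179884857*23400 = -4209305653800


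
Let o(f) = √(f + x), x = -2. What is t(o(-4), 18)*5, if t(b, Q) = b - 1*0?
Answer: 5*I*√6 ≈ 12.247*I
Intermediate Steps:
o(f) = √(-2 + f) (o(f) = √(f - 2) = √(-2 + f))
t(b, Q) = b (t(b, Q) = b + 0 = b)
t(o(-4), 18)*5 = √(-2 - 4)*5 = √(-6)*5 = (I*√6)*5 = 5*I*√6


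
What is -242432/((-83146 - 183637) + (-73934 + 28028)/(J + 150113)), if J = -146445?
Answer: 63517184/69900425 ≈ 0.90868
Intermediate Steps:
-242432/((-83146 - 183637) + (-73934 + 28028)/(J + 150113)) = -242432/((-83146 - 183637) + (-73934 + 28028)/(-146445 + 150113)) = -242432/(-266783 - 45906/3668) = -242432/(-266783 - 45906*1/3668) = -242432/(-266783 - 3279/262) = -242432/(-69900425/262) = -242432*(-262/69900425) = 63517184/69900425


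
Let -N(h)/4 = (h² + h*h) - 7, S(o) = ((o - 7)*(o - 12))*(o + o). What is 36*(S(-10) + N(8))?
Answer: -286704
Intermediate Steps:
S(o) = 2*o*(-12 + o)*(-7 + o) (S(o) = ((-7 + o)*(-12 + o))*(2*o) = ((-12 + o)*(-7 + o))*(2*o) = 2*o*(-12 + o)*(-7 + o))
N(h) = 28 - 8*h² (N(h) = -4*((h² + h*h) - 7) = -4*((h² + h²) - 7) = -4*(2*h² - 7) = -4*(-7 + 2*h²) = 28 - 8*h²)
36*(S(-10) + N(8)) = 36*(2*(-10)*(84 + (-10)² - 19*(-10)) + (28 - 8*8²)) = 36*(2*(-10)*(84 + 100 + 190) + (28 - 8*64)) = 36*(2*(-10)*374 + (28 - 512)) = 36*(-7480 - 484) = 36*(-7964) = -286704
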